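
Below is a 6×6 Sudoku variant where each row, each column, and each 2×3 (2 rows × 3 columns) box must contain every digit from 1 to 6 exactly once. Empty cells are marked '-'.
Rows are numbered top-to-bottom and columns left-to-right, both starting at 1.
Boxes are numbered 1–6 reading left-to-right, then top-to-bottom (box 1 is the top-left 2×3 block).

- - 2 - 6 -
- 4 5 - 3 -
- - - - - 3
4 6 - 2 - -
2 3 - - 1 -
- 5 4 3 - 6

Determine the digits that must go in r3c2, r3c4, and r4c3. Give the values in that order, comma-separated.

2,6,3

For r3c2:
  Consider where 2 can go in row 3.
  r3c1 is out (column 1 already has a 2).
  r3c3 is out (column 3 already has a 2).
  r3c4 is out (column 4 already has a 2).
  r3c5 is out (box 4 already has a 2).
  So the only cell in row 3 that can hold 2 is r3c2.
  So r3c2 = 2.
For r3c4:
  Consider where 6 can go in column 4.
  r1c4 is out (row 1 already has a 6).
  r2c4 is out (box 2 already has a 6).
  r5c4 is out (box 6 already has a 6).
  So the only cell in column 4 that can hold 6 is r3c4.
  So r3c4 = 6.
For r4c3:
  Consider where 3 can go in column 3.
  r3c3 is out (row 3 already has a 3).
  r5c3 is out (row 5 already has a 3).
  So the only cell in column 3 that can hold 3 is r4c3.
  So r4c3 = 3.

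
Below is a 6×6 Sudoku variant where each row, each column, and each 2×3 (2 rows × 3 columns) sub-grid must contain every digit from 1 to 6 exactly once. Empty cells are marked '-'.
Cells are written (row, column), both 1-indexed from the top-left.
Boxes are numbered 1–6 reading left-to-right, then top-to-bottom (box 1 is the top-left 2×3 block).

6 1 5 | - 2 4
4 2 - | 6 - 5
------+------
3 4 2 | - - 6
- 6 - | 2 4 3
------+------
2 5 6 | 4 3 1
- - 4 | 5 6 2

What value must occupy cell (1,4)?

3

Row 1 already contains {1, 2, 4, 5, 6}.
Column 4 already contains {2, 4, 5, 6}.
Its 2×3 block (box 2) already contains {2, 4, 5, 6}.
The only value from 1–6 not eliminated is 3, so (1,4) = 3.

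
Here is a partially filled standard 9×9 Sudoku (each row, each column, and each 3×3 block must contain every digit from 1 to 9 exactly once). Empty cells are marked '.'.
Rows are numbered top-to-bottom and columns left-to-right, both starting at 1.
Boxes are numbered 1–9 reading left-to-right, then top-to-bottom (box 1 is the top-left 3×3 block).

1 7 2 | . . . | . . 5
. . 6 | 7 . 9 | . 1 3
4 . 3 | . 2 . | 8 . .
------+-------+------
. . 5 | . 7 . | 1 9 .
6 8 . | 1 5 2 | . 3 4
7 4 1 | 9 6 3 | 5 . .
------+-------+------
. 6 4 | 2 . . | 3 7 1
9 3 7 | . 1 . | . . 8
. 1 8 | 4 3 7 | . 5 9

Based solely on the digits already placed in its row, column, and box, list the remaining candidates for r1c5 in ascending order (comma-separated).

Row 1 already contains {1, 2, 5, 7}.
Column 5 already contains {1, 2, 3, 5, 6, 7}.
Its 3×3 block (box 2) already contains {2, 7, 9}.
Removing those from 1–9 leaves {4, 8} as the candidates for r1c5.

4,8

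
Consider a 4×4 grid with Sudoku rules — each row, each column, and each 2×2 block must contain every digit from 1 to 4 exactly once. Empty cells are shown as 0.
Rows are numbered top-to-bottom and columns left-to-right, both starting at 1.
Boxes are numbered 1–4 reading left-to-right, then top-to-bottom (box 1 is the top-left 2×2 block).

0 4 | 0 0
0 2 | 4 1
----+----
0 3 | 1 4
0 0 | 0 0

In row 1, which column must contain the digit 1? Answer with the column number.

Consider where 1 can go in row 1.
R1C3 is out (column 3 already has a 1).
R1C4 is out (column 4 already has a 1).
So the only cell in row 1 that can hold 1 is R1C1.
That is column 1.

1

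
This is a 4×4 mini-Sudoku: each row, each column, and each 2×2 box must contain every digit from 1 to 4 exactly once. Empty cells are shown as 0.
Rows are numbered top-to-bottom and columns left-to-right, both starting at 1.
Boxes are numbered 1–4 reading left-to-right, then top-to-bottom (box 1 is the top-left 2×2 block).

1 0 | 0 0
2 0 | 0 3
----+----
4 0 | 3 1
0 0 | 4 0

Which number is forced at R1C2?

3

Cell R1C2 itself could take any of {3, 4} by direct elimination.
Consider where 3 can go in box 1.
R2C2 is out (row 2 already has a 3).
So the only cell in box 1 that can hold 3 is R1C2.
Therefore R1C2 = 3.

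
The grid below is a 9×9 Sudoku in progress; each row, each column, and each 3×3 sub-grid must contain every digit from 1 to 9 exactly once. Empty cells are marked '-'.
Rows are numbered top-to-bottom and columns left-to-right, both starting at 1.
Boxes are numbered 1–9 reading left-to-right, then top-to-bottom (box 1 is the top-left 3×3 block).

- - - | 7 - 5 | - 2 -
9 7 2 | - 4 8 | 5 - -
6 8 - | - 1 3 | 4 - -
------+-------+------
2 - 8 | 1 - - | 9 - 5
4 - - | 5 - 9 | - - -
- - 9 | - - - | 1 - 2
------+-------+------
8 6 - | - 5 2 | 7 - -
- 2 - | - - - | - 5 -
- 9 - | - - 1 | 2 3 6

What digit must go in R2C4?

Row 2 already contains {2, 4, 5, 7, 8, 9}.
Column 4 already contains {1, 5, 7}.
Its 3×3 block (box 2) already contains {1, 3, 4, 5, 7, 8}.
The only value from 1–9 not eliminated is 6, so R2C4 = 6.

6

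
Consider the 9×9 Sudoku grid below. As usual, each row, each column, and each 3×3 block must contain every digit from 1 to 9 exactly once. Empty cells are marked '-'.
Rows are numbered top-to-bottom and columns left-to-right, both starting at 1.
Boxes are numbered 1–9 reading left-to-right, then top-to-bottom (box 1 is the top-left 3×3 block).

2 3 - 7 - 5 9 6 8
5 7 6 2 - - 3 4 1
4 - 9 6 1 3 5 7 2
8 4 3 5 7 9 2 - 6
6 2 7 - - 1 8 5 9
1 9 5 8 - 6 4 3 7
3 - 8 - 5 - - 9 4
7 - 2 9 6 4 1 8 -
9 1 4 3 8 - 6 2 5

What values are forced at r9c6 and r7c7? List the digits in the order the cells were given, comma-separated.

7,7

For r9c6:
  Row 9 already contains {1, 2, 3, 4, 5, 6, 8, 9}.
  Column 6 already contains {1, 3, 4, 5, 6, 9}.
  Its 3×3 block (box 8) already contains {3, 4, 5, 6, 8, 9}.
  The only value from 1–9 not eliminated is 7, so r9c6 = 7.
For r7c7:
  Row 7 already contains {3, 4, 5, 8, 9}.
  Column 7 already contains {1, 2, 3, 4, 5, 6, 8, 9}.
  Its 3×3 block (box 9) already contains {1, 2, 4, 5, 6, 8, 9}.
  The only value from 1–9 not eliminated is 7, so r7c7 = 7.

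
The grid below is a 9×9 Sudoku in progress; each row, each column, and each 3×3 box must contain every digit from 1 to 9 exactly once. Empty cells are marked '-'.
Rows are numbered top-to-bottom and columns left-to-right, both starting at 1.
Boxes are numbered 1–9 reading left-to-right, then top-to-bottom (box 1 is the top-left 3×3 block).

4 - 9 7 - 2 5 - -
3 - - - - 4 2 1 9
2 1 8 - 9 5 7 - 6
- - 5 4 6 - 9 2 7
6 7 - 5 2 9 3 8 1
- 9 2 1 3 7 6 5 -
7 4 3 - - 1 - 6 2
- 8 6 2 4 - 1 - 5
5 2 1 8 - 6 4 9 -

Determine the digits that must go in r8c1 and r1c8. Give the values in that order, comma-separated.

9,3

For r8c1:
  Row 8 already contains {1, 2, 4, 5, 6, 8}.
  Column 1 already contains {2, 3, 4, 5, 6, 7}.
  Its 3×3 block (box 7) already contains {1, 2, 3, 4, 5, 6, 7, 8}.
  The only value from 1–9 not eliminated is 9, so r8c1 = 9.
For r1c8:
  Row 1 already contains {2, 4, 5, 7, 9}.
  Column 8 already contains {1, 2, 5, 6, 8, 9}.
  Its 3×3 block (box 3) already contains {1, 2, 5, 6, 7, 9}.
  The only value from 1–9 not eliminated is 3, so r1c8 = 3.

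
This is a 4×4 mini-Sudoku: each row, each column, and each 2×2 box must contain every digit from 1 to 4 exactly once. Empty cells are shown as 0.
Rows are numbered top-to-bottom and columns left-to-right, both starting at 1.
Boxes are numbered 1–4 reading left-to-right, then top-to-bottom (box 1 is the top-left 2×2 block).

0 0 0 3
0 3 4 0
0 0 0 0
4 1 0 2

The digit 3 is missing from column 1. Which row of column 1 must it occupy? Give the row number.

Consider where 3 can go in column 1.
R1C1 is out (row 1 already has a 3).
R2C1 is out (row 2 already has a 3).
So the only cell in column 1 that can hold 3 is R3C1.
That is row 3.

3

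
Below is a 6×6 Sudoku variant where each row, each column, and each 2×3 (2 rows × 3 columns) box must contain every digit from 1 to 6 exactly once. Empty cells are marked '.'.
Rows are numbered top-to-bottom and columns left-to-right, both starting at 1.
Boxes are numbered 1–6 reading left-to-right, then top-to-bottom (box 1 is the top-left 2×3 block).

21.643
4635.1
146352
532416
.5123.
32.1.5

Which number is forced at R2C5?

Row 2 already contains {1, 3, 4, 5, 6}.
Column 5 already contains {1, 3, 4, 5}.
Its 2×3 block (box 2) already contains {1, 3, 4, 5, 6}.
The only value from 1–6 not eliminated is 2, so R2C5 = 2.

2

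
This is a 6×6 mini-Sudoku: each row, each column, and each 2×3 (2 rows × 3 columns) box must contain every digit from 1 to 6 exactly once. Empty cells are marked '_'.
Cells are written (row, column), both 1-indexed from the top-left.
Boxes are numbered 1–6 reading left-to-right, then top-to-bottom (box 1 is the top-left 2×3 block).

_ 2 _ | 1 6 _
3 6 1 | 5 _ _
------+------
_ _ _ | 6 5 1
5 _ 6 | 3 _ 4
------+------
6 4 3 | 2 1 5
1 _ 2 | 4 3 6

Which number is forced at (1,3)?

5

Cell (1,3) itself could take any of {4, 5} by direct elimination.
Consider where 5 can go in box 1.
(1,1) is out (column 1 already has a 5).
So the only cell in box 1 that can hold 5 is (1,3).
Therefore (1,3) = 5.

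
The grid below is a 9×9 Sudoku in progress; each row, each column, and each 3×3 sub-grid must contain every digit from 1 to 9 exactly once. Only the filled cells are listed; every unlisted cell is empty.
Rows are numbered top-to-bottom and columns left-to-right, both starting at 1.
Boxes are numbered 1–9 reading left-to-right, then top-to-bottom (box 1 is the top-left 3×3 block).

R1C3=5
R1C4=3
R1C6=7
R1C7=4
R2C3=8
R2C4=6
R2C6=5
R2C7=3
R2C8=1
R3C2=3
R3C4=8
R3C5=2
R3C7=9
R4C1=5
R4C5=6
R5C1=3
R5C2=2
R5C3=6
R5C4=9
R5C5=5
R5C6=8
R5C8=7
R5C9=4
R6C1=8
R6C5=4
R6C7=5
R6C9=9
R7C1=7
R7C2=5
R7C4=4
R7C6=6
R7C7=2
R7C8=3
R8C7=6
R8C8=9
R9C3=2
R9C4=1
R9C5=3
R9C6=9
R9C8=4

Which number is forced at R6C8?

Cell R6C8 itself could take any of {2, 6} by direct elimination.
Consider where 6 can go in row 6.
R6C2 is out (box 4 already has a 6).
R6C3 is out (column 3 already has a 6).
R6C4 is out (column 4 already has a 6).
R6C6 is out (column 6 already has a 6).
So the only cell in row 6 that can hold 6 is R6C8.
Therefore R6C8 = 6.

6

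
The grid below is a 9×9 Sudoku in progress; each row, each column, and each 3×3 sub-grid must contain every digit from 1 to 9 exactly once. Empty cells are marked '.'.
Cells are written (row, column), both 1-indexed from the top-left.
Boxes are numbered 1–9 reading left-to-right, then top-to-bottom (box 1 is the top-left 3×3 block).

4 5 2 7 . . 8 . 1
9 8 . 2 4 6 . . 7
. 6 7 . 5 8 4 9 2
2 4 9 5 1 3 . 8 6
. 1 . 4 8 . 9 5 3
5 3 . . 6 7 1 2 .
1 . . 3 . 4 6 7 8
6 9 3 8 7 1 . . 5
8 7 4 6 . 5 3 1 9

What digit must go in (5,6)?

Row 5 already contains {1, 3, 4, 5, 8, 9}.
Column 6 already contains {1, 3, 4, 5, 6, 7, 8}.
Its 3×3 block (box 5) already contains {1, 3, 4, 5, 6, 7, 8}.
The only value from 1–9 not eliminated is 2, so (5,6) = 2.

2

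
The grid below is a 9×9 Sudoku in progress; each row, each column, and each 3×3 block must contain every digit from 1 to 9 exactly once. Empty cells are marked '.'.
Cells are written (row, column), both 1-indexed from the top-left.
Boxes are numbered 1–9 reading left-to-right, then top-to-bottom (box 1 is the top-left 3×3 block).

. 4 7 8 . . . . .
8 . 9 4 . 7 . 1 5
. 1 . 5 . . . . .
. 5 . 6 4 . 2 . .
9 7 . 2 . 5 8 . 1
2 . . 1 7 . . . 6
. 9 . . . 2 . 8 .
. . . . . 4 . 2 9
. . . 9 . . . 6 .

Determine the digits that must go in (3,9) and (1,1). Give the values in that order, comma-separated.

For (3,9):
  Consider where 8 can go in column 9.
  (1,9) is out (row 1 already has a 8).
  (4,9) is out (box 6 already has a 8).
  (7,9) is out (row 7 already has a 8).
  (9,9) is out (box 9 already has a 8).
  So the only cell in column 9 that can hold 8 is (3,9).
  So (3,9) = 8.
For (1,1):
  Consider where 5 can go in box 1.
  (2,2) is out (row 2 already has a 5).
  (3,1) is out (row 3 already has a 5).
  (3,3) is out (row 3 already has a 5).
  So the only cell in box 1 that can hold 5 is (1,1).
  So (1,1) = 5.

8,5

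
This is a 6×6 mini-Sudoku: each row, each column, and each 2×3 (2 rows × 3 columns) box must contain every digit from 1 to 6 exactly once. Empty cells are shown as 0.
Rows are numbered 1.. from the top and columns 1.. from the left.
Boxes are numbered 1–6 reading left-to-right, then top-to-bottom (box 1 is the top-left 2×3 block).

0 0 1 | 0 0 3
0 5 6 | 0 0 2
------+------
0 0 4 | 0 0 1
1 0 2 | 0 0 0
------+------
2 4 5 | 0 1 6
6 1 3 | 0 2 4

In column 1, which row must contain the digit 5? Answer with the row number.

3

Consider where 5 can go in column 1.
row 1, column 1 is out (box 1 already has a 5).
row 2, column 1 is out (row 2 already has a 5).
So the only cell in column 1 that can hold 5 is row 3, column 1.
That is row 3.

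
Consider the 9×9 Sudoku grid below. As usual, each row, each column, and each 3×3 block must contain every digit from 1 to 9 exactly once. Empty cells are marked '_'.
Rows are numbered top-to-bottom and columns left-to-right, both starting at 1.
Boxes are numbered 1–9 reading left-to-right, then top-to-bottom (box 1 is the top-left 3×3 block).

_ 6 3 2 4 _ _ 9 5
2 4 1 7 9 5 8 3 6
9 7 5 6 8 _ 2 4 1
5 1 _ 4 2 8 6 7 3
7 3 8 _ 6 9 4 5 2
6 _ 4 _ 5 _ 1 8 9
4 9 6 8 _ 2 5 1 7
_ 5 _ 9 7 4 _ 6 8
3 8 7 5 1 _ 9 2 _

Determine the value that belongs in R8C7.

Row 8 already contains {4, 5, 6, 7, 8, 9}.
Column 7 already contains {1, 2, 4, 5, 6, 8, 9}.
Its 3×3 block (box 9) already contains {1, 2, 5, 6, 7, 8, 9}.
The only value from 1–9 not eliminated is 3, so R8C7 = 3.

3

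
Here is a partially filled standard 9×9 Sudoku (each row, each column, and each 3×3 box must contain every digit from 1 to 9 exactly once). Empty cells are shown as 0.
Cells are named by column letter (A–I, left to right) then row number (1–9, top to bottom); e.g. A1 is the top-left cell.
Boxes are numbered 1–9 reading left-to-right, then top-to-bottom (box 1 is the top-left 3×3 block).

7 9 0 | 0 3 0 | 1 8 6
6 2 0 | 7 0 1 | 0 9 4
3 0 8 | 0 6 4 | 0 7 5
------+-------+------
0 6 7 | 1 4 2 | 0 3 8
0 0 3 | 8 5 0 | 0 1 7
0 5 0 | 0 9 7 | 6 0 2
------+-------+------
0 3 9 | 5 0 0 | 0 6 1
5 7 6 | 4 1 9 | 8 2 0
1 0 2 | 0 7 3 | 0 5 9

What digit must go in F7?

Row 7 already contains {1, 3, 5, 6, 9}.
Column F already contains {1, 2, 3, 4, 7, 9}.
Its 3×3 block (box 8) already contains {1, 3, 4, 5, 7, 9}.
The only value from 1–9 not eliminated is 8, so F7 = 8.

8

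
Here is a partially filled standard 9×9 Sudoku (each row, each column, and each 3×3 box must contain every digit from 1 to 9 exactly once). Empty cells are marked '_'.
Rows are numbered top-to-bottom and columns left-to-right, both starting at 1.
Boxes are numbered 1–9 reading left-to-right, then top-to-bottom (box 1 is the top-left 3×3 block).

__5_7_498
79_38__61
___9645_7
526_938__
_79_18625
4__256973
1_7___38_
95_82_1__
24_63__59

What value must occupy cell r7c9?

Cell r7c9 itself could take any of {2, 4, 6} by direct elimination.
Consider where 2 can go in row 7.
r7c2 is out (column 2 already has a 2).
r7c4 is out (column 4 already has a 2).
r7c5 is out (column 5 already has a 2).
r7c6 is out (box 8 already has a 2).
So the only cell in row 7 that can hold 2 is r7c9.
Therefore r7c9 = 2.

2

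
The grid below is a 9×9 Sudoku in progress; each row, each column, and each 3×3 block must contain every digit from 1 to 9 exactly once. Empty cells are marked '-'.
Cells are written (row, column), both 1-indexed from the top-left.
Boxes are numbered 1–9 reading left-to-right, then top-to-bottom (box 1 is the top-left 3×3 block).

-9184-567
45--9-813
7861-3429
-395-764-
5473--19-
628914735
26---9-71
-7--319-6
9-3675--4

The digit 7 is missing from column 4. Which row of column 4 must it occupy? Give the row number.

2

Consider where 7 can go in column 4.
(7,4) is out (row 7 already has a 7).
(8,4) is out (row 8 already has a 7).
So the only cell in column 4 that can hold 7 is (2,4).
That is row 2.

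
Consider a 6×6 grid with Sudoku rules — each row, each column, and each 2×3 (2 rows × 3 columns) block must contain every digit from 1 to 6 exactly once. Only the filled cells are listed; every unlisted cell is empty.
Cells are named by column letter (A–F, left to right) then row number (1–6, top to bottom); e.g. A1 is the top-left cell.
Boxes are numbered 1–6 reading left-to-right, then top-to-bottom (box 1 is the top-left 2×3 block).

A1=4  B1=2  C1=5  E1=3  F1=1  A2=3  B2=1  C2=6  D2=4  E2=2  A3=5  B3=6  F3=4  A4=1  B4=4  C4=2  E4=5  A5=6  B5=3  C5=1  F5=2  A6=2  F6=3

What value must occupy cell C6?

Row 6 already contains {2, 3}.
Column C already contains {1, 2, 5, 6}.
Its 2×3 block (box 5) already contains {1, 2, 3, 6}.
The only value from 1–6 not eliminated is 4, so C6 = 4.

4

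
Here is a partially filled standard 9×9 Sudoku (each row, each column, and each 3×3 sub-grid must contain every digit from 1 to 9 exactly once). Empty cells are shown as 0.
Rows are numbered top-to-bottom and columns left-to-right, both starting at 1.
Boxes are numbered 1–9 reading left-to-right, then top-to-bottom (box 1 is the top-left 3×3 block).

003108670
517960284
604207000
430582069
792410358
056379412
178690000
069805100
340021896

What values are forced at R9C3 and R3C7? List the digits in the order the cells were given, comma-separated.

For R9C3:
  Row 9 already contains {1, 2, 3, 4, 6, 8, 9}.
  Column 3 already contains {2, 3, 4, 6, 7, 8, 9}.
  Its 3×3 block (box 7) already contains {1, 3, 4, 6, 7, 8, 9}.
  The only value from 1–9 not eliminated is 5, so R9C3 = 5.
For R3C7:
  Consider where 9 can go in column 7.
  R4C7 is out (row 4 already has a 9).
  R7C7 is out (row 7 already has a 9).
  So the only cell in column 7 that can hold 9 is R3C7.
  So R3C7 = 9.

5,9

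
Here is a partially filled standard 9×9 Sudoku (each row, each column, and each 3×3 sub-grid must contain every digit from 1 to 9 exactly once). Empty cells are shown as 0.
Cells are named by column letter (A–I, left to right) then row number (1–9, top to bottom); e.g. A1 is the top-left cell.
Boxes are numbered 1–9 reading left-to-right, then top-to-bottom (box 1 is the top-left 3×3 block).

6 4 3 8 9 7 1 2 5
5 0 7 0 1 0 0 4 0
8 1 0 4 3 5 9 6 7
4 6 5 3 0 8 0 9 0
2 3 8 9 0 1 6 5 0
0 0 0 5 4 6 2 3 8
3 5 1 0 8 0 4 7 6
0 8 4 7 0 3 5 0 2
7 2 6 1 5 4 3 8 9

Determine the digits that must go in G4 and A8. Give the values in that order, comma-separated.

For G4:
  Row 4 already contains {3, 4, 5, 6, 8, 9}.
  Column G already contains {1, 2, 3, 4, 5, 6, 9}.
  Its 3×3 block (box 6) already contains {2, 3, 5, 6, 8, 9}.
  The only value from 1–9 not eliminated is 7, so G4 = 7.
For A8:
  Row 8 already contains {2, 3, 4, 5, 7, 8}.
  Column A already contains {2, 3, 4, 5, 6, 7, 8}.
  Its 3×3 block (box 7) already contains {1, 2, 3, 4, 5, 6, 7, 8}.
  The only value from 1–9 not eliminated is 9, so A8 = 9.

7,9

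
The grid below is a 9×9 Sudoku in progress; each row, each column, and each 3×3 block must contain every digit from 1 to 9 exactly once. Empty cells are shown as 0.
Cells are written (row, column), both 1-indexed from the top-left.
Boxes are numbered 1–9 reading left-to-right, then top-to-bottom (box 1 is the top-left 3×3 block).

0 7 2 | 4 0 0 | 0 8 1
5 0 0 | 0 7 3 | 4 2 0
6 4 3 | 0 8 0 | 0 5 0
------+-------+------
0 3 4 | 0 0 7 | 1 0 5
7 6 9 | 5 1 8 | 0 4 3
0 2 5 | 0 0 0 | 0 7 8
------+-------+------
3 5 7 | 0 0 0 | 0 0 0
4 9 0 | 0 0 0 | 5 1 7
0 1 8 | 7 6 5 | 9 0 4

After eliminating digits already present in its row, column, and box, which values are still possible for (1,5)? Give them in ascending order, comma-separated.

Row 1 already contains {1, 2, 4, 7, 8}.
Column 5 already contains {1, 6, 7, 8}.
Its 3×3 block (box 2) already contains {3, 4, 7, 8}.
Removing those from 1–9 leaves {5, 9} as the candidates for (1,5).

5,9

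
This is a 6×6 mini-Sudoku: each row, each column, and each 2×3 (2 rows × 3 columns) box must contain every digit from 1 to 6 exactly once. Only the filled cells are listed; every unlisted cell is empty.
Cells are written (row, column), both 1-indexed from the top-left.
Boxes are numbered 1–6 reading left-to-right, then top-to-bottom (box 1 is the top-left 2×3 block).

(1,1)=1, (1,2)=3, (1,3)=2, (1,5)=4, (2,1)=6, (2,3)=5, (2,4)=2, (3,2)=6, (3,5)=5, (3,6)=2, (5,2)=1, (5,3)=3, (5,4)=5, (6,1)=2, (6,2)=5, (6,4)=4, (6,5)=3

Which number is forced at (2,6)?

Cell (2,6) itself could take any of {1, 3} by direct elimination.
Consider where 3 can go in box 2.
(1,4) is out (row 1 already has a 3).
(1,6) is out (row 1 already has a 3).
(2,5) is out (column 5 already has a 3).
So the only cell in box 2 that can hold 3 is (2,6).
Therefore (2,6) = 3.

3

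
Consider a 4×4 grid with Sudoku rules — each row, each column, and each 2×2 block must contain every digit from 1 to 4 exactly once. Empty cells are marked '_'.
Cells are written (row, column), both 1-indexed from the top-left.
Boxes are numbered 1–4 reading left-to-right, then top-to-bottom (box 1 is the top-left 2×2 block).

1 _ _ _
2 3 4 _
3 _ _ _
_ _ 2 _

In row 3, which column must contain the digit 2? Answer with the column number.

Consider where 2 can go in row 3.
(3,3) is out (column 3 already has a 2).
(3,4) is out (box 4 already has a 2).
So the only cell in row 3 that can hold 2 is (3,2).
That is column 2.

2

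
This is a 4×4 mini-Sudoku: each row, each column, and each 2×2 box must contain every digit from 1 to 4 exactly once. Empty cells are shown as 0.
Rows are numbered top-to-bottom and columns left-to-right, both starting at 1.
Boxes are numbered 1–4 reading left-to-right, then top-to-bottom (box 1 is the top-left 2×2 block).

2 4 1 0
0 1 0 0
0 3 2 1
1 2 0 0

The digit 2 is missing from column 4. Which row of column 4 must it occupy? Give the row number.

2

Consider where 2 can go in column 4.
R1C4 is out (row 1 already has a 2).
R4C4 is out (row 4 already has a 2).
So the only cell in column 4 that can hold 2 is R2C4.
That is row 2.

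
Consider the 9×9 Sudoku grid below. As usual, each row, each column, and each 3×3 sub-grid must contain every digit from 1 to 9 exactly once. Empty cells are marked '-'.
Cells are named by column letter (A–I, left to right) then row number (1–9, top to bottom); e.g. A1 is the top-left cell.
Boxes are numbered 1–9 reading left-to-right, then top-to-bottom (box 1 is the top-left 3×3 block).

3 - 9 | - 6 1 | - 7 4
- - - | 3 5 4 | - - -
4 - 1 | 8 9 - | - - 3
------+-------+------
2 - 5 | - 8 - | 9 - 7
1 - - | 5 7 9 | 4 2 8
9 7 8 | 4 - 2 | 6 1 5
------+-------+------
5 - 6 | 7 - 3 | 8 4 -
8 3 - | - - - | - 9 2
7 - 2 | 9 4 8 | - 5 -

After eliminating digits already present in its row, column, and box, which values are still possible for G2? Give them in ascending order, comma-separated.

Row 2 already contains {3, 4, 5}.
Column G already contains {4, 6, 8, 9}.
Its 3×3 block (box 3) already contains {3, 4, 7}.
Removing those from 1–9 leaves {1, 2} as the candidates for G2.

1,2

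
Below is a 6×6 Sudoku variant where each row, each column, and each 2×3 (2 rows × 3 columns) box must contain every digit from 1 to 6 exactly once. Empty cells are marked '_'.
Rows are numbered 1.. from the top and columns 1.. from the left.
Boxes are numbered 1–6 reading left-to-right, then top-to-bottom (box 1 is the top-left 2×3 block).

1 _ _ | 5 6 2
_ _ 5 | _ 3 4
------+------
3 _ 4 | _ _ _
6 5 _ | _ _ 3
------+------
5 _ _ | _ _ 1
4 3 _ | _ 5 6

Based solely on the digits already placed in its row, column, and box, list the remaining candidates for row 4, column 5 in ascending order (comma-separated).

1,2,4

Row 4 already contains {3, 5, 6}.
Column 5 already contains {3, 5, 6}.
Its 2×3 block (box 4) already contains {3}.
Removing those from 1–6 leaves {1, 2, 4} as the candidates for row 4, column 5.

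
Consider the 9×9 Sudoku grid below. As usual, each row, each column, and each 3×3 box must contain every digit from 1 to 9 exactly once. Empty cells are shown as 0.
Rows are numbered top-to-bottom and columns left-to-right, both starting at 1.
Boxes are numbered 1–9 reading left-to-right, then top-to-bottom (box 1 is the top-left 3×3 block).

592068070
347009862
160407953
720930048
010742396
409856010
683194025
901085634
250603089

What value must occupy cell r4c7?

Row 4 already contains {2, 3, 4, 7, 8, 9}.
Column 7 already contains {3, 6, 8, 9}.
Its 3×3 block (box 6) already contains {1, 3, 4, 6, 8, 9}.
The only value from 1–9 not eliminated is 5, so r4c7 = 5.

5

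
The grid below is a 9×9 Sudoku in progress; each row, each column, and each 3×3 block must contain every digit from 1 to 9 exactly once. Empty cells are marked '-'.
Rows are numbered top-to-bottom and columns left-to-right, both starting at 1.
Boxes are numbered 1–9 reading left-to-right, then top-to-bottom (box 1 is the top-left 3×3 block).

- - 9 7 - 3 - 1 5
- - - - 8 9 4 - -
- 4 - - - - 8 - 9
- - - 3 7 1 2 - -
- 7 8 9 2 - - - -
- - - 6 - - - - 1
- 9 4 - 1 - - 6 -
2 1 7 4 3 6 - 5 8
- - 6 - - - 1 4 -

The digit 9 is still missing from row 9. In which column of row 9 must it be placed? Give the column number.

Consider where 9 can go in row 9.
R9C1 is out (box 7 already has a 9).
R9C2 is out (column 2 already has a 9).
R9C4 is out (column 4 already has a 9).
R9C6 is out (column 6 already has a 9).
R9C9 is out (column 9 already has a 9).
So the only cell in row 9 that can hold 9 is R9C5.
That is column 5.

5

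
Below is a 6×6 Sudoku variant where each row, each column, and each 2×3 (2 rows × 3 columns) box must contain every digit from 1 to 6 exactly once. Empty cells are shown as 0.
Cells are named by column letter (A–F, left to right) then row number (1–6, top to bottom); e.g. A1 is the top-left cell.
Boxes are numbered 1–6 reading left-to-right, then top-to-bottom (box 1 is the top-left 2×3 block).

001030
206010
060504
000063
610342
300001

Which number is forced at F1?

6

Cell F1 itself could take any of {5, 6} by direct elimination.
Consider where 6 can go in column F.
F2 is out (row 2 already has a 6).
So the only cell in column F that can hold 6 is F1.
Therefore F1 = 6.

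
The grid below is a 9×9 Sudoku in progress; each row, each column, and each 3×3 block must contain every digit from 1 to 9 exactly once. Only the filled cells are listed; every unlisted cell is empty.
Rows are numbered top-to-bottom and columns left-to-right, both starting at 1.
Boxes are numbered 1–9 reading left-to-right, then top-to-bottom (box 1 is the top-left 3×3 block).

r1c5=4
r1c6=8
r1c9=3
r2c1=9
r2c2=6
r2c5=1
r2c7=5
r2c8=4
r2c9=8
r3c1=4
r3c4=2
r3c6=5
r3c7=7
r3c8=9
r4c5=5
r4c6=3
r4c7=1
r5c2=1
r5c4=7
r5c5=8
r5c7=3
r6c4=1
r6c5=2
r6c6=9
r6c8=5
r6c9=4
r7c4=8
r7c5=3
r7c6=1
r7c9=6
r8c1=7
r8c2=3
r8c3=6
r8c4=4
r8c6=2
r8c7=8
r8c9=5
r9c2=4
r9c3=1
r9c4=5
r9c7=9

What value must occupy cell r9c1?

Cell r9c1 itself could take any of {2, 8} by direct elimination.
Consider where 8 can go in box 7.
r7c1 is out (row 7 already has a 8).
r7c2 is out (row 7 already has a 8).
r7c3 is out (row 7 already has a 8).
So the only cell in box 7 that can hold 8 is r9c1.
Therefore r9c1 = 8.

8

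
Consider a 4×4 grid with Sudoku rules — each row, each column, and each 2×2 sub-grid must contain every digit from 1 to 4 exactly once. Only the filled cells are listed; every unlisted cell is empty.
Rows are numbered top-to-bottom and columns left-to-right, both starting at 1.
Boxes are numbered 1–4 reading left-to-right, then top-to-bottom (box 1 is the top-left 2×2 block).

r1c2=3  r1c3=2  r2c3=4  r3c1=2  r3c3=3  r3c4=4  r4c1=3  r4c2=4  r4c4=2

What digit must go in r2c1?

Row 2 already contains {4}.
Column 1 already contains {2, 3}.
Its 2×2 block (box 1) already contains {3}.
The only value from 1–4 not eliminated is 1, so r2c1 = 1.

1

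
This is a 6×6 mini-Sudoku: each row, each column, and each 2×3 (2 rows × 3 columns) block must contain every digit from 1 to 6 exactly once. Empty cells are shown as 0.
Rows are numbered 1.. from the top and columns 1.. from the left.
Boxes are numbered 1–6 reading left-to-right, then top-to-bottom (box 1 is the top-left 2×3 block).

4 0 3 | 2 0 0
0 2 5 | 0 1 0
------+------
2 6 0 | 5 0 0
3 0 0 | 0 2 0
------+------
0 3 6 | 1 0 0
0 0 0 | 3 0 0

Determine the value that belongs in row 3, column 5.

Cell row 3, column 5 itself could take any of {3, 4} by direct elimination.
Consider where 3 can go in column 5.
row 1, column 5 is out (row 1 already has a 3).
row 5, column 5 is out (row 5 already has a 3).
row 6, column 5 is out (row 6 already has a 3).
So the only cell in column 5 that can hold 3 is row 3, column 5.
Therefore row 3, column 5 = 3.

3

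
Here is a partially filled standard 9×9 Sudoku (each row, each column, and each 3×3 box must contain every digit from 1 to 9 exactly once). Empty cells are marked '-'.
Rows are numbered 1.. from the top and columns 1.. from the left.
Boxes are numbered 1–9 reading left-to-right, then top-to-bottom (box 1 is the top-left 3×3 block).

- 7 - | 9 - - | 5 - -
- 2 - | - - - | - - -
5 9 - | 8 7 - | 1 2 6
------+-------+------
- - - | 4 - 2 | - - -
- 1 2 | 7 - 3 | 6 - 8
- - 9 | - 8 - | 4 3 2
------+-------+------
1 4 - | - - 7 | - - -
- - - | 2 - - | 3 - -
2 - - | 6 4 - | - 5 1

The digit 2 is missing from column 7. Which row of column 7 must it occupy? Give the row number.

Consider where 2 can go in column 7.
row 2, column 7 is out (row 2 already has a 2).
row 4, column 7 is out (row 4 already has a 2).
row 9, column 7 is out (row 9 already has a 2).
So the only cell in column 7 that can hold 2 is row 7, column 7.
That is row 7.

7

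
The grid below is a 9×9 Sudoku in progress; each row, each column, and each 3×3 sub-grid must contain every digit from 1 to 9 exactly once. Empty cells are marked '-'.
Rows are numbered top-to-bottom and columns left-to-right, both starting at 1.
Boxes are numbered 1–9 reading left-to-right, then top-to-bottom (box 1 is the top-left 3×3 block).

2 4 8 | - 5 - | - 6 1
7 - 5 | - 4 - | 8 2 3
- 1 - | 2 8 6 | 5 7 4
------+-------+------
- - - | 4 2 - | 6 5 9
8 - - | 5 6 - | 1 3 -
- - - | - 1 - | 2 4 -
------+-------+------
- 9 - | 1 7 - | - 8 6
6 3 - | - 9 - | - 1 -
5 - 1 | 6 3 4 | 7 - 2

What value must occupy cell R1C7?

9

Row 1 already contains {1, 2, 4, 5, 6, 8}.
Column 7 already contains {1, 2, 5, 6, 7, 8}.
Its 3×3 block (box 3) already contains {1, 2, 3, 4, 5, 6, 7, 8}.
The only value from 1–9 not eliminated is 9, so R1C7 = 9.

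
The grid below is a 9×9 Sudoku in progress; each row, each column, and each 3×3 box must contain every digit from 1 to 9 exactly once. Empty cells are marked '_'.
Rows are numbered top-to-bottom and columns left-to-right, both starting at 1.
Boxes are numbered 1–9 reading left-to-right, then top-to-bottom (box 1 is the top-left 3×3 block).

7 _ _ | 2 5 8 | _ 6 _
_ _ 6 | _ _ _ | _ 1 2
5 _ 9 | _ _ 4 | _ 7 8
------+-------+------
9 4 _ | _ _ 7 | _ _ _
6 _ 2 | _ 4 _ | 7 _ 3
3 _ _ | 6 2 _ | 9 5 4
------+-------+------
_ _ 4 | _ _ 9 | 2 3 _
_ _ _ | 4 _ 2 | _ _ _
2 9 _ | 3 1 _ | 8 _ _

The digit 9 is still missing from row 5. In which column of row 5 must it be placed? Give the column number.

Consider where 9 can go in row 5.
R5C2 is out (column 2 already has a 9).
R5C6 is out (column 6 already has a 9).
R5C8 is out (box 6 already has a 9).
So the only cell in row 5 that can hold 9 is R5C4.
That is column 4.

4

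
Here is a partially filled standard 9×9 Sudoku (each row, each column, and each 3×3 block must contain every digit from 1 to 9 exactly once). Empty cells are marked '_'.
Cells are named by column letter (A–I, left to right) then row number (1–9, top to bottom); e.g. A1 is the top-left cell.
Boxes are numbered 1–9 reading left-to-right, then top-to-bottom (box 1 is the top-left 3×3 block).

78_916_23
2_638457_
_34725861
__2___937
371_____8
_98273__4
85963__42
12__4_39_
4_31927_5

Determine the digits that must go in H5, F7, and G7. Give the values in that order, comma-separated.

5,7,1

For H5:
  Row 5 already contains {1, 3, 7, 8}.
  Column H already contains {2, 3, 4, 6, 7, 9}.
  Its 3×3 block (box 6) already contains {3, 4, 7, 8, 9}.
  The only value from 1–9 not eliminated is 5, so H5 = 5.
For F7:
  Row 7 already contains {2, 3, 4, 5, 6, 8, 9}.
  Column F already contains {2, 3, 4, 5, 6}.
  Its 3×3 block (box 8) already contains {1, 2, 3, 4, 6, 9}.
  The only value from 1–9 not eliminated is 7, so F7 = 7.
For G7:
  Row 7 already contains {2, 3, 4, 5, 6, 8, 9}.
  Column G already contains {3, 5, 7, 8, 9}.
  Its 3×3 block (box 9) already contains {2, 3, 4, 5, 7, 9}.
  The only value from 1–9 not eliminated is 1, so G7 = 1.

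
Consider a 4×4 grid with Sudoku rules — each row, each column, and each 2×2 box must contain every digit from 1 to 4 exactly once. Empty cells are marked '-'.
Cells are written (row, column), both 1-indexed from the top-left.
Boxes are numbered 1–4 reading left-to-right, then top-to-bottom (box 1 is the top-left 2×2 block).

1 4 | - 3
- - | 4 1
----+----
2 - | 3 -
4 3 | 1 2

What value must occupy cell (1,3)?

Row 1 already contains {1, 3, 4}.
Column 3 already contains {1, 3, 4}.
Its 2×2 block (box 2) already contains {1, 3, 4}.
The only value from 1–4 not eliminated is 2, so (1,3) = 2.

2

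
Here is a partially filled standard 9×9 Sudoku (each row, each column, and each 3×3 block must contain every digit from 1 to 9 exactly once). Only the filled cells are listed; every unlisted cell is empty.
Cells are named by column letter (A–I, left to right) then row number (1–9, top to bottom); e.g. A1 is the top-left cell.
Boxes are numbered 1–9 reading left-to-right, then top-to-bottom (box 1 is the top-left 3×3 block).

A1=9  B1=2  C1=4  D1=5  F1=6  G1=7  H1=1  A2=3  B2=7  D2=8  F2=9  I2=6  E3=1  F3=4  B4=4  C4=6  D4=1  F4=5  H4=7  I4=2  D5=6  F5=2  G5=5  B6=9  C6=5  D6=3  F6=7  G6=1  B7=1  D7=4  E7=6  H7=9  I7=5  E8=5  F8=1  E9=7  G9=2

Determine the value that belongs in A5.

Cell A5 itself could take any of {1, 7, 8} by direct elimination.
Consider where 1 can go in column A.
A3 is out (row 3 already has a 1). A4 is out (row 4 already has a 1). A6 is out (row 6 already has a 1). A7 is out (row 7 already has a 1). The remaining empty cells in column A are similarly blocked.
So the only cell in column A that can hold 1 is A5.
Therefore A5 = 1.

1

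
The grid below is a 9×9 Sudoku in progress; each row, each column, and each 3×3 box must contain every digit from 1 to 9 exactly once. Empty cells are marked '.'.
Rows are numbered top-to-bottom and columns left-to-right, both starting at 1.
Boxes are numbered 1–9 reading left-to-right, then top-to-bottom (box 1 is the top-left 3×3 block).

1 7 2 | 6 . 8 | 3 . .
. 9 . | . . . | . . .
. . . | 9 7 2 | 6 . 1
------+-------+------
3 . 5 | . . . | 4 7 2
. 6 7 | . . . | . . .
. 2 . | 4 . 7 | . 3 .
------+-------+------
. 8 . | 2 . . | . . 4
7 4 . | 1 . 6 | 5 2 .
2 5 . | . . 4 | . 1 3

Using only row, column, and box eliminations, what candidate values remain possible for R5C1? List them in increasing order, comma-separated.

Row 5 already contains {6, 7}.
Column 1 already contains {1, 2, 3, 7}.
Its 3×3 block (box 4) already contains {2, 3, 5, 6, 7}.
Removing those from 1–9 leaves {4, 8, 9} as the candidates for R5C1.

4,8,9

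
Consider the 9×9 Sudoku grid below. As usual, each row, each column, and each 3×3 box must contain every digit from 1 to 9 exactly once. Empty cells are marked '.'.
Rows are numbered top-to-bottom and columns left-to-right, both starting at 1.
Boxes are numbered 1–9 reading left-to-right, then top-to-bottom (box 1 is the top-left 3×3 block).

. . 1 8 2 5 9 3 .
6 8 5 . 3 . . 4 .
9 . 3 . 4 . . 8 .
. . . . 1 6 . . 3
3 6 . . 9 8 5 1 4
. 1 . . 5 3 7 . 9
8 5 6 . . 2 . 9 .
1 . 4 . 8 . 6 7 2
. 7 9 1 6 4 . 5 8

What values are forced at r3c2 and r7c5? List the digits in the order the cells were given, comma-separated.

For r3c2:
  Row 3 already contains {3, 4, 8, 9}.
  Column 2 already contains {1, 5, 6, 7, 8}.
  Its 3×3 block (box 1) already contains {1, 3, 5, 6, 8, 9}.
  The only value from 1–9 not eliminated is 2, so r3c2 = 2.
For r7c5:
  Row 7 already contains {2, 5, 6, 8, 9}.
  Column 5 already contains {1, 2, 3, 4, 5, 6, 8, 9}.
  Its 3×3 block (box 8) already contains {1, 2, 4, 6, 8}.
  The only value from 1–9 not eliminated is 7, so r7c5 = 7.

2,7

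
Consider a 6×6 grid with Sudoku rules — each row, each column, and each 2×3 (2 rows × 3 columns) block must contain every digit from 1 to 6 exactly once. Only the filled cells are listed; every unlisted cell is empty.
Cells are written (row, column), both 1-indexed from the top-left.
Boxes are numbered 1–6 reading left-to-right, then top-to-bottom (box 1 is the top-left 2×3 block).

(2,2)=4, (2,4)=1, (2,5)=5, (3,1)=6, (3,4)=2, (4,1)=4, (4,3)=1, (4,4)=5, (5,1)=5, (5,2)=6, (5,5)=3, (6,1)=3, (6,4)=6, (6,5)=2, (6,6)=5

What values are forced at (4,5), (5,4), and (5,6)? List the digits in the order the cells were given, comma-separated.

6,4,1

For (4,5):
  Row 4 already contains {1, 4, 5}.
  Column 5 already contains {2, 3, 5}.
  Its 2×3 block (box 4) already contains {2, 5}.
  The only value from 1–6 not eliminated is 6, so (4,5) = 6.
For (5,4):
  Row 5 already contains {3, 5, 6}.
  Column 4 already contains {1, 2, 5, 6}.
  Its 2×3 block (box 6) already contains {2, 3, 5, 6}.
  The only value from 1–6 not eliminated is 4, so (5,4) = 4.
For (5,6):
  Consider where 1 can go in box 6.
  (5,4) is out (column 4 already has a 1).
  So the only cell in box 6 that can hold 1 is (5,6).
  So (5,6) = 1.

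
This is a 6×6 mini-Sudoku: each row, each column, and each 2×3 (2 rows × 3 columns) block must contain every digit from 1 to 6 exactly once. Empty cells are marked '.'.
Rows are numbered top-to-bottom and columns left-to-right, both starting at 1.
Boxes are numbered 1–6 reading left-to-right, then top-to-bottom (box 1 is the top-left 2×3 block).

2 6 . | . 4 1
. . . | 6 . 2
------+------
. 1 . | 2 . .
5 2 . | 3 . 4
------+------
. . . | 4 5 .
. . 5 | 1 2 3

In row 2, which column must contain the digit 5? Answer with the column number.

2

Consider where 5 can go in row 2.
r2c1 is out (column 1 already has a 5).
r2c3 is out (column 3 already has a 5).
r2c5 is out (column 5 already has a 5).
So the only cell in row 2 that can hold 5 is r2c2.
That is column 2.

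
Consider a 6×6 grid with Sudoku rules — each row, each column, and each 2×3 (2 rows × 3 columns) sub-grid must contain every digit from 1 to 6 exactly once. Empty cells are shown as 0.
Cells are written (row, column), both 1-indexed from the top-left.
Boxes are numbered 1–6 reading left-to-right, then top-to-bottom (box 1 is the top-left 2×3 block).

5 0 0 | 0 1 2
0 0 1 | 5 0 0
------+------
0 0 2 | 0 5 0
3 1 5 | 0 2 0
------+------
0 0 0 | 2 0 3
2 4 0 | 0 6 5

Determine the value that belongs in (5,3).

Row 5 already contains {2, 3}.
Column 3 already contains {1, 2, 5}.
Its 2×3 block (box 5) already contains {2, 4}.
The only value from 1–6 not eliminated is 6, so (5,3) = 6.

6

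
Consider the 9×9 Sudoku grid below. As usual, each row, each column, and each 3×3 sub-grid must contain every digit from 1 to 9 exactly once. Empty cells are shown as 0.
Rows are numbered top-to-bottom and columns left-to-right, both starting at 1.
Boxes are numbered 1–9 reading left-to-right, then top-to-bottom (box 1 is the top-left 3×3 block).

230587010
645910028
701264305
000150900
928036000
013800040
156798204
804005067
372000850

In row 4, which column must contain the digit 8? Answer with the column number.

Consider where 8 can go in row 4.
r4c1 is out (column 1 already has a 8).
r4c2 is out (box 4 already has a 8).
r4c3 is out (column 3 already has a 8).
r4c6 is out (column 6 already has a 8).
r4c9 is out (column 9 already has a 8).
So the only cell in row 4 that can hold 8 is r4c8.
That is column 8.

8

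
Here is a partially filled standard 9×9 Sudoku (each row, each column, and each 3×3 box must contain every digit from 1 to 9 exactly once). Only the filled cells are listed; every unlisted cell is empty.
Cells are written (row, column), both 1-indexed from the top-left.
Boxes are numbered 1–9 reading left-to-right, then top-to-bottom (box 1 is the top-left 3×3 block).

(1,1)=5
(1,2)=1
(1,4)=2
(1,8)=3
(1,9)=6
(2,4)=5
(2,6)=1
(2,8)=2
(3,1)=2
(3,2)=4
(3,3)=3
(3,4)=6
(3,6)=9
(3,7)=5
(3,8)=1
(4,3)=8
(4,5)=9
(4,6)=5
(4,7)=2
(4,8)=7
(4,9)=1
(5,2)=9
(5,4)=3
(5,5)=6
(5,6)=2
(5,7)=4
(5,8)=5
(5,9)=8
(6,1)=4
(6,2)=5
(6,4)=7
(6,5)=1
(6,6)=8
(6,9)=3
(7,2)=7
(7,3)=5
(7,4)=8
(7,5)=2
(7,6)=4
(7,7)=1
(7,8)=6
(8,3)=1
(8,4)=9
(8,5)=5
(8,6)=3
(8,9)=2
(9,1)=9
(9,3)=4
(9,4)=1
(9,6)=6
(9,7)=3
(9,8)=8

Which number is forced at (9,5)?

Row 9 already contains {1, 3, 4, 6, 8, 9}.
Column 5 already contains {1, 2, 5, 6, 9}.
Its 3×3 block (box 8) already contains {1, 2, 3, 4, 5, 6, 8, 9}.
The only value from 1–9 not eliminated is 7, so (9,5) = 7.

7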